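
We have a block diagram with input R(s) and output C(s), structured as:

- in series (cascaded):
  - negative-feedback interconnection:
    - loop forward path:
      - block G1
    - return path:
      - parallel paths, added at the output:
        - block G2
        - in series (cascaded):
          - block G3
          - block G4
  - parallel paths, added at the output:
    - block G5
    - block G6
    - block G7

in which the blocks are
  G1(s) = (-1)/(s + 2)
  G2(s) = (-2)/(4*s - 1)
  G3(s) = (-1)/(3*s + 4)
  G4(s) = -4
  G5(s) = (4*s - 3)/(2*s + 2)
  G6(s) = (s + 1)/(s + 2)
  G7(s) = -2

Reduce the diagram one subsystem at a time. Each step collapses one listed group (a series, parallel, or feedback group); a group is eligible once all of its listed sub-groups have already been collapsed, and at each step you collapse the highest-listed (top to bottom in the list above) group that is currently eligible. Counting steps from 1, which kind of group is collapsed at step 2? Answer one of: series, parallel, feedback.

Step 1: cascade G3, G4
Step 2: reduce the parallel group G2, (G3*G4)
Step 3: feedback reduction of G1, (G2+(G3*G4))
Step 4: combine G5, G6, G7 in parallel
Step 5: reduce the series chain [G1/(1+G1*(G2+(G3*G4)))], (G5+G6+G7)
Step 2 collapses a parallel group.

Answer: parallel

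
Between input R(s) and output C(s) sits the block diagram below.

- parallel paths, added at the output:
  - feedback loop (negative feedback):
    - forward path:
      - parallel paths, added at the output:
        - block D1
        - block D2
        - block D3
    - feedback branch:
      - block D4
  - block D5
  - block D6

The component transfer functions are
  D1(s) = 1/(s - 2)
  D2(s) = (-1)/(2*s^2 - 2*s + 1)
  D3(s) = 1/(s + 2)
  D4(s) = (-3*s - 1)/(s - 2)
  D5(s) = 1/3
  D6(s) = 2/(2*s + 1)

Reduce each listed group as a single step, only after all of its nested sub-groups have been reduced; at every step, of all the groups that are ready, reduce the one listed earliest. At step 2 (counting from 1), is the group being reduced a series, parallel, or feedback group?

(1) add D1, D2, D3 (parallel)
(2) collapse the loop ((D1+D2+D3) forward, D4 return)
(3) parallel reduction of [(D1+D2+D3)/(1+(D1+D2+D3)*D4)], D5, D6
Step 2: feedback.

Hence the answer: feedback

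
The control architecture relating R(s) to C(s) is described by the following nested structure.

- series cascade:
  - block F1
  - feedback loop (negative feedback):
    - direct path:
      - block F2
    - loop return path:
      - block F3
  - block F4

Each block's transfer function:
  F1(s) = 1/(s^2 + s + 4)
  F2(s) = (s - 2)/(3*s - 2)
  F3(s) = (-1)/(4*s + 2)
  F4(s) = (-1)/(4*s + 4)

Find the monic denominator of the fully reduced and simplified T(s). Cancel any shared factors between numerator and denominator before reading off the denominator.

Step 1 - close the feedback loop around F2, F3, giving (4*s^2 - 6*s - 4)/(12*s^2 - 3*s - 2)
Step 2 - reduce the series chain F1, [F2/(1+F2*F3)], F4, giving (-2*s^2 + 3*s + 2)/(24*s^5 + 42*s^4 + 104*s^3 + 58*s^2 - 44*s - 16)
The result of step 2 is T(s) in lowest terms. Its denominator has leading coefficient 24; dividing the denominator through by 24 makes it monic.

Final answer: s^5 + 7*s^4/4 + 13*s^3/3 + 29*s^2/12 - 11*s/6 - 2/3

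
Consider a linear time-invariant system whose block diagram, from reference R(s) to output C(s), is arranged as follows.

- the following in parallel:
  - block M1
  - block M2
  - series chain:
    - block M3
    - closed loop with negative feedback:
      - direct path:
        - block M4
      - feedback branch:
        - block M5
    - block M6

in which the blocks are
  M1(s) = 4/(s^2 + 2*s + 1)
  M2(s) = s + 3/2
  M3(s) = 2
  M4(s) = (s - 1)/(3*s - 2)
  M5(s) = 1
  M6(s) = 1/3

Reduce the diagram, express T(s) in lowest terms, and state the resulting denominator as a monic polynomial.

Step 1. apply the feedback formula to M4, M5 = (s - 1)/(4*s - 3)
Step 2. cascade M3, [M4/(1+M4*M5)], M6 = (2*s - 2)/(12*s - 9)
Step 3. add M1, M2, (M3*[M4/(1+M4*M5)]*M6) (parallel) = (24*s^4 + 70*s^3 + 37*s^2 + 56*s - 103)/(24*s^3 + 30*s^2 - 12*s - 18)
Step 3 gives the fully reduced T(s), with no common factor left to cancel. The denominator's leading coefficient is 24, so divide each of its coefficients by 24 to get the monic form.

Final answer: s^3 + 5*s^2/4 - s/2 - 3/4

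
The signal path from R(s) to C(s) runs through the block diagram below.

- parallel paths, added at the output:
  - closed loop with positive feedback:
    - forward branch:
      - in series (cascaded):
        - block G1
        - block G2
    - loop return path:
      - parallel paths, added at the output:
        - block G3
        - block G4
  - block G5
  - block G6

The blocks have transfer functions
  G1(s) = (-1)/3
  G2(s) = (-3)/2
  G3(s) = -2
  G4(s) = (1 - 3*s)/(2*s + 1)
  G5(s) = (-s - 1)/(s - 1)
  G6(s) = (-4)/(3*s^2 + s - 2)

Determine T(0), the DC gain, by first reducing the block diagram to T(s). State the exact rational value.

[1] series reduction of G1, G2 -> 1/2
[2] add G3, G4 (parallel) -> (-7*s - 1)/(2*s + 1)
[3] reduce the feedback loop with forward (G1*G2) and return (G3+G4) -> (2*s + 1)/(11*s + 3)
[4] combine [(G1*G2)/(1-(G1*G2)*(G3+G4))], G5, G6 in parallel -> (-27*s^4 - 54*s^3 - 53*s^2 + 58*s + 20)/(33*s^4 - 13*s^3 - 39*s^2 + 13*s + 6)
Step 4 gives the overall T(s). Then T(0) = 20/6 = 10/3.

Hence the answer: 10/3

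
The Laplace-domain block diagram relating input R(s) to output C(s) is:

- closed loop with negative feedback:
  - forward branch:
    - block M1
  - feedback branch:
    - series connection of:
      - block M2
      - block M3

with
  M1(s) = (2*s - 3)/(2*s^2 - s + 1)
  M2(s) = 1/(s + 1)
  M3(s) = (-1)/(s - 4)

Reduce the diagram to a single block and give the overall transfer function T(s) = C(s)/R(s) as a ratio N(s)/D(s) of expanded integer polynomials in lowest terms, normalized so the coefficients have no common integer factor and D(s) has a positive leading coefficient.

Reducing step by step:

(1) combine M2, M3 in series: (-1)/(s^2 - 3*s - 4)
(2) close the feedback loop around M1, (M2*M3), which is the overall transfer function T(s) = C(s)/R(s) in lowest terms

Answer: (2*s^3 - 9*s^2 + s + 12)/(2*s^4 - 7*s^3 - 4*s^2 - s - 1)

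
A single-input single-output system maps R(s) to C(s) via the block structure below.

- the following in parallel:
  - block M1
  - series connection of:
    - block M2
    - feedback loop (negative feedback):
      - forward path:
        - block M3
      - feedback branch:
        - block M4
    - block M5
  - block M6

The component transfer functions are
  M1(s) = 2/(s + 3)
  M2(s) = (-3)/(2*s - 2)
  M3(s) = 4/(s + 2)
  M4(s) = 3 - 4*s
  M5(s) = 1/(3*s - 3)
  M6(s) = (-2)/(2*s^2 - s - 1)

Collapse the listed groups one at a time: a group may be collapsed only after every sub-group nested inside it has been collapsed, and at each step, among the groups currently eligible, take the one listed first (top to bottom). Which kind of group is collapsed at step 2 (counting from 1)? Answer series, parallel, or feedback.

1. reduce the feedback loop with forward M3 and return M4
2. series reduction of M2, [M3/(1+M3*M4)], M5
3. reduce the parallel group M1, (M2*[M3/(1+M3*M4)]*M5), M6
At step 2 the group reduced is series.

Final answer: series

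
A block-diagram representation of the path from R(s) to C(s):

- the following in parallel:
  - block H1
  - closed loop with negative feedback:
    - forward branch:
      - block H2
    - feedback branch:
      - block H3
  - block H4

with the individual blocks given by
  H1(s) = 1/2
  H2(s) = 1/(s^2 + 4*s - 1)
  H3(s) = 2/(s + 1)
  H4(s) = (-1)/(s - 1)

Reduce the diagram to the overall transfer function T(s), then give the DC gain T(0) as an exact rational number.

Step 1 - apply the feedback formula to H2, H3 -> (s + 1)/(s^3 + 5*s^2 + 3*s + 1)
Step 2 - reduce the parallel group H1, [H2/(1+H2*H3)], H4 -> (s^4 + 2*s^3 - 10*s^2 - 8*s - 5)/(2*s^4 + 8*s^3 - 4*s^2 - 4*s - 2)
The step-2 result is T(s). Setting s = 0: T(0) = -5/(-2) = 5/2.

Therefore the answer is 5/2.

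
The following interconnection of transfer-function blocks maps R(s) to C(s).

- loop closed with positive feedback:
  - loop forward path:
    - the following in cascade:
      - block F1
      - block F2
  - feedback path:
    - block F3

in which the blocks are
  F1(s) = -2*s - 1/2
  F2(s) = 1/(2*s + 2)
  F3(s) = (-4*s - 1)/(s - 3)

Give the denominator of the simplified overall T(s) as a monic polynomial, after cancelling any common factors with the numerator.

1. combine F1, F2 in series; result (-4*s - 1)/(4*s + 4)
2. apply the feedback formula to (F1*F2), F3; result (4*s^2 - 11*s - 3)/(12*s^2 + 16*s + 13)
The result of step 2 is T(s) in lowest terms. Its denominator has leading coefficient 12; dividing the denominator through by 12 makes it monic.

Hence the answer: s^2 + 4*s/3 + 13/12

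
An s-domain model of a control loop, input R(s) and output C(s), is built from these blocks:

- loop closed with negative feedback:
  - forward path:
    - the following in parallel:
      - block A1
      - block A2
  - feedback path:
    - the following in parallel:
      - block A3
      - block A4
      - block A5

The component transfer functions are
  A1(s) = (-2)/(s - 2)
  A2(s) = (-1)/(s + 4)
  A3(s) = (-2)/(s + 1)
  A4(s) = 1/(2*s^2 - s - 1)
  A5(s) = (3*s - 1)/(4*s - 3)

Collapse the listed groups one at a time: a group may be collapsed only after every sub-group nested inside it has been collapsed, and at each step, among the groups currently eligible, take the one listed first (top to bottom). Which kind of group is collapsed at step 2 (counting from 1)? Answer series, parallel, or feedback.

Step 1 - parallel reduction of A1, A2
Step 2 - parallel reduction of A3, A4, A5
Step 3 - close the feedback loop around (A1+A2), (A3+A4+A5)
The group at step 2 is a parallel group.

Therefore the answer is parallel.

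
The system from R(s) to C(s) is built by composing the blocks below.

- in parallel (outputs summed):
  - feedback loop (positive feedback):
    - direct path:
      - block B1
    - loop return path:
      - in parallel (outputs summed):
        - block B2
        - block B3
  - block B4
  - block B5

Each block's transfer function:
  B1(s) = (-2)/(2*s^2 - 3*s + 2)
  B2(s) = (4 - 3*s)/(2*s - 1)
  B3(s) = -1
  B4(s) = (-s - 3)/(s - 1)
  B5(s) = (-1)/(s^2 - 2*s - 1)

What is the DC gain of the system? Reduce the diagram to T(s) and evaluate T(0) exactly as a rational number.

First reduce the diagram to T(s).

Step 1: combine B2, B3 in parallel -> (5 - 5*s)/(2*s - 1)
Step 2: collapse the loop (B1 forward, (B2+B3) return) -> (2 - 4*s)/(4*s^3 - 8*s^2 - 3*s + 8)
Step 3: reduce the parallel group [B1/(1-B1*(B2+B3))], B4, B5 -> (-4*s^6 + 4*s^5 + 31*s^4 - 23*s^3 - 68*s^2 + 34*s + 34)/(4*s^6 - 20*s^5 + 25*s^4 + 13*s^3 - 35*s^2 + 5*s + 8)
Step 3 gives the overall T(s). Then T(0) = 34/8 = 17/4.

Answer: 17/4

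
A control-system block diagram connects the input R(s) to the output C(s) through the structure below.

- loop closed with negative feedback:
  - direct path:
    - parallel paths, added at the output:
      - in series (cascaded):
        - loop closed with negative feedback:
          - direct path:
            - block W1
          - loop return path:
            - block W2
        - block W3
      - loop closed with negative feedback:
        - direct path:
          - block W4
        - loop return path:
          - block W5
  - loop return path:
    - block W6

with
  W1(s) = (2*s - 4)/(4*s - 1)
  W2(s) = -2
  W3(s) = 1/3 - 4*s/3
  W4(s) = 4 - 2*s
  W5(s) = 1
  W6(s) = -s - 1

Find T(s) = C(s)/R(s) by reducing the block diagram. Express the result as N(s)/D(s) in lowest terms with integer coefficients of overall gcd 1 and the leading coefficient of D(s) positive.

Step 1: feedback reduction of W1, W2; result 2*s/7 - 4/7
Step 2: reduce the series chain [W1/(1+W1*W2)], W3; result -8*s^2/21 + 6*s/7 - 4/21
Step 3: feedback reduction of W4, W5; result (2*s - 4)/(2*s - 5)
Step 4: add ([W1/(1+W1*W2)]*W3), [W4/(1+W4*W5)] (parallel); result (-16*s^3 + 76*s^2 - 56*s - 64)/(42*s - 105)
Step 5: apply the feedback formula to (([W1/(1+W1*W2)]*W3)+[W4/(1+W4*W5)]), W6, giving the overall T(s)

Final answer: (-16*s^3 + 76*s^2 - 56*s - 64)/(16*s^4 - 60*s^3 - 20*s^2 + 162*s - 41)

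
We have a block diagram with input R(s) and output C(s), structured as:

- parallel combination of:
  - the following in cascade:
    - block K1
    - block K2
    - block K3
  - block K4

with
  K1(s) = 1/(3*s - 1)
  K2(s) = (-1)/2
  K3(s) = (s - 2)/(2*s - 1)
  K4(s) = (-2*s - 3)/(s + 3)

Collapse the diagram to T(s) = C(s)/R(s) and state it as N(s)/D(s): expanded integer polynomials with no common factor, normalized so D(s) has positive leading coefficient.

Step 1: series reduction of K1, K2, K3 = (2 - s)/(12*s^2 - 10*s + 2)
Step 2: parallel reduction of (K1*K2*K3), K4, which is the overall transfer function T(s) = C(s)/R(s) in lowest terms

Final answer: (-24*s^3 - 17*s^2 + 25*s)/(12*s^3 + 26*s^2 - 28*s + 6)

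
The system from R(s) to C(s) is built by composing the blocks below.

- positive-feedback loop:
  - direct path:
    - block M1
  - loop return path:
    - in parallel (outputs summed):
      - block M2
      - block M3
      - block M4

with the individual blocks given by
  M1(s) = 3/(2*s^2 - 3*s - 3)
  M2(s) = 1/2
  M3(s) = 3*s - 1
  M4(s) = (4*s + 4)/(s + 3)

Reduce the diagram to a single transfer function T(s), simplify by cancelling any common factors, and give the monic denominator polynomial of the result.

(1) add M2, M3, M4 (parallel) = (6*s^2 + 25*s + 5)/(2*s + 6)
(2) apply the feedback formula to M1, (M2+M3+M4) = (6*s + 18)/(4*s^3 - 12*s^2 - 99*s - 33)
Step 2 gives the fully reduced T(s), with no common factor left to cancel. The denominator's leading coefficient is 4, so divide each of its coefficients by 4 to get the monic form.

Hence the answer: s^3 - 3*s^2 - 99*s/4 - 33/4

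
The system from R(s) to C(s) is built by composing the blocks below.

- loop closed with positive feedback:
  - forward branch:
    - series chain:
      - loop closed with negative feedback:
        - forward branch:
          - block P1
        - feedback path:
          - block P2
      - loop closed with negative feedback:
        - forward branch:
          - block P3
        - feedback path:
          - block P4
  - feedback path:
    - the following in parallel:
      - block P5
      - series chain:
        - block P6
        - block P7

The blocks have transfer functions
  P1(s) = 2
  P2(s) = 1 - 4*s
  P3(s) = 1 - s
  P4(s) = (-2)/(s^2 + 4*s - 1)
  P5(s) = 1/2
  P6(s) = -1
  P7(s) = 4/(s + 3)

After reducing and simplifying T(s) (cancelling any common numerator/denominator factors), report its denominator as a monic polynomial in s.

(1) close the feedback loop around P1, P2; result (-2)/(8*s - 3)
(2) feedback reduction of P3, P4; result (-s^3 - 3*s^2 + 5*s - 1)/(s^2 + 6*s - 3)
(3) cascade [P1/(1+P1*P2)], [P3/(1+P3*P4)]; result (2*s^3 + 6*s^2 - 10*s + 2)/(8*s^3 + 45*s^2 - 42*s + 9)
(4) series reduction of P6, P7; result (-4)/(s + 3)
(5) sum the parallel branches P5, (P6*P7); result (s - 5)/(2*s + 6)
(6) close the feedback loop around ([P1/(1+P1*P2)]*[P3/(1+P3*P4)]), (P5+(P6*P7)); result (2*s^4 + 12*s^3 + 8*s^2 - 28*s + 6)/(7*s^4 + 71*s^3 + 113*s^2 - 143*s + 32)
The result of step 6 is T(s) in lowest terms. Its denominator has leading coefficient 7; dividing the denominator through by 7 makes it monic.

Answer: s^4 + 71*s^3/7 + 113*s^2/7 - 143*s/7 + 32/7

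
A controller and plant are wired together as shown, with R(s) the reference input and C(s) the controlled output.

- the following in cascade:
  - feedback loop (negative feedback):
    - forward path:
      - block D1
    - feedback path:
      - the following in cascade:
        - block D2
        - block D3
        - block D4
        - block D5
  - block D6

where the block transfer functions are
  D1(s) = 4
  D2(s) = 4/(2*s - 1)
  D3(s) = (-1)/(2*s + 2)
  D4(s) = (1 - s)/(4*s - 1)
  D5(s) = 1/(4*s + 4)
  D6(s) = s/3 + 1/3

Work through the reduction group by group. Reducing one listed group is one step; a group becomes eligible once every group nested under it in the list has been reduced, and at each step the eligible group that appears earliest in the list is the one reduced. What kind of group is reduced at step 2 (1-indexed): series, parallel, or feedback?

Step 1. multiply D2, D3, D4, D5 (series)
Step 2. feedback reduction of D1, (D2*D3*D4*D5)
Step 3. reduce the series chain [D1/(1+D1*(D2*D3*D4*D5))], D6
The group at step 2 is a feedback group.

Final answer: feedback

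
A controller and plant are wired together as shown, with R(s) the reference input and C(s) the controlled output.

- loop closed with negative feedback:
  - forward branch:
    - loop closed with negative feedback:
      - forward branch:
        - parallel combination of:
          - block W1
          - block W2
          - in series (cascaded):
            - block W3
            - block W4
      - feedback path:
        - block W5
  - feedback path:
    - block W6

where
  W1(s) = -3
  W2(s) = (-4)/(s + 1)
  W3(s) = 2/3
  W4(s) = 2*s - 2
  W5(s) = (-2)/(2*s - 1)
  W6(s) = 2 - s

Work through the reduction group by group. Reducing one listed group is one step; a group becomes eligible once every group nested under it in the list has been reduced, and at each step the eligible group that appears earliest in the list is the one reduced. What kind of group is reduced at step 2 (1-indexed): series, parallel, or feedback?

1. series reduction of W3, W4
2. combine W1, W2, (W3*W4) in parallel
3. close the feedback loop around (W1+W2+(W3*W4)), W5
4. feedback reduction of [(W1+W2+(W3*W4))/(1+(W1+W2+(W3*W4))*W5)], W6
Step 2: parallel.

Final answer: parallel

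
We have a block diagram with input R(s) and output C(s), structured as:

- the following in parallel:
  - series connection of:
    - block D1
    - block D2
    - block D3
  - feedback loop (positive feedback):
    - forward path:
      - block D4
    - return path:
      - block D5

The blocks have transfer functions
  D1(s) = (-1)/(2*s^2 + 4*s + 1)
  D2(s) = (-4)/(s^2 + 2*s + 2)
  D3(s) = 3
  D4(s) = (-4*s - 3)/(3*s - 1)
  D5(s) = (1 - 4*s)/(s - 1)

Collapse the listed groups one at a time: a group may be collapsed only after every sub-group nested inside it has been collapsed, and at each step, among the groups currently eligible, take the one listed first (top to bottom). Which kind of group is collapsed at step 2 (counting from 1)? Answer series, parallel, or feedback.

[1] series reduction of D1, D2, D3
[2] feedback reduction of D4, D5
[3] sum the parallel branches (D1*D2*D3), [D4/(1-D4*D5)]
Step 2: feedback.

Therefore the answer is feedback.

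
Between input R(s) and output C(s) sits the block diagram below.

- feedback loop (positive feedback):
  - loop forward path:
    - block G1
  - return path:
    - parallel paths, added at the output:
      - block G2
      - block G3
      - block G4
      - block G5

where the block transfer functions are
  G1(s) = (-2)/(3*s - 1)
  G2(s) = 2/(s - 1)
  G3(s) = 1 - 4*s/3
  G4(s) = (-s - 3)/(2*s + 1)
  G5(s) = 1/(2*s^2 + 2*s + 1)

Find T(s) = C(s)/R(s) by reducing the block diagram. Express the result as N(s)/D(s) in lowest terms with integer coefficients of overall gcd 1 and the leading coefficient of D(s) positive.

Step 1: reduce the parallel group G2, G3, G4, G5; result (-16*s^5 - 2*s^4 + 20*s^3 + 51*s^2 + 28*s + 9)/(12*s^4 + 6*s^3 - 6*s^2 - 9*s - 3)
Step 2: apply the feedback formula to G1, (G2+G3+G4+G5): this yields T(s), and no further normalization is needed

Hence the answer: (-24*s^4 - 12*s^3 + 12*s^2 + 18*s + 6)/(4*s^5 + 2*s^4 + 16*s^3 + 81*s^2 + 56*s + 21)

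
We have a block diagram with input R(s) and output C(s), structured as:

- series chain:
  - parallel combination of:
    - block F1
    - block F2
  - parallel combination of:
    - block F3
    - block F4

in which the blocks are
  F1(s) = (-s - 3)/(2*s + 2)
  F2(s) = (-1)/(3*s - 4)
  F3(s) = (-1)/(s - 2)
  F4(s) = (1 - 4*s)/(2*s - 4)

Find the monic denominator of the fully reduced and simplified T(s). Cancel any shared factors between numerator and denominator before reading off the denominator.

Answer: s^3 - 7*s^2/3 - 2*s/3 + 8/3

Working:
Step 1 - sum the parallel branches F1, F2 gives (-3*s^2 - 7*s + 10)/(6*s^2 - 2*s - 8)
Step 2 - reduce the parallel group F3, F4 gives (-4*s - 1)/(2*s - 4)
Step 3 - cascade (F1+F2), (F3+F4) gives (12*s^3 + 31*s^2 - 33*s - 10)/(12*s^3 - 28*s^2 - 8*s + 32)
T(s) is the step-3 result (common factors already cancelled). Leading coefficient of the denominator: 12. Divide through by 12 for the monic polynomial.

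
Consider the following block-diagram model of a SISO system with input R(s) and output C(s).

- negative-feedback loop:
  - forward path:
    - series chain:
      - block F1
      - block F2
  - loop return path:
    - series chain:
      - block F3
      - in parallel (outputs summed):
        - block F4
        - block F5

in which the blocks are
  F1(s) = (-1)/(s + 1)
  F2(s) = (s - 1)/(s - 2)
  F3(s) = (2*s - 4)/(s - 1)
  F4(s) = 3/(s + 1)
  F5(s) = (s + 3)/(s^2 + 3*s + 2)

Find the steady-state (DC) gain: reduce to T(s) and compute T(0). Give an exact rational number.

Reducing step by step:

(1) combine F1, F2 in series; result (1 - s)/(s^2 - s - 2)
(2) sum the parallel branches F4, F5; result (4*s + 9)/(s^2 + 3*s + 2)
(3) cascade F3, (F4+F5); result (8*s^2 + 2*s - 36)/(s^3 + 2*s^2 - s - 2)
(4) collapse the loop ((F1*F2) forward, (F3*(F4+F5)) return); result (-s^3 - 2*s^2 + s + 2)/(s^4 + 2*s^3 - 11*s^2 - 10*s + 32)
DC gain: substitute s = 0 into T(s) from step 4: T(0) = 2/32 = 1/16.

Answer: 1/16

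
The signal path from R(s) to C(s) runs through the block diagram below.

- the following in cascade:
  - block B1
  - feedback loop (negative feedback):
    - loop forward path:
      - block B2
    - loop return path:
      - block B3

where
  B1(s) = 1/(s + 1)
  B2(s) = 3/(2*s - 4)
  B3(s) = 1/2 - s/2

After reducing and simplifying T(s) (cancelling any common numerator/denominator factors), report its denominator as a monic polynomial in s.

[1] feedback reduction of B2, B3 gives 6/(s - 5)
[2] combine B1, [B2/(1+B2*B3)] in series gives 6/(s^2 - 4*s - 5)
That last expression is T(s), already simplified, and its denominator is already monic.

Answer: s^2 - 4*s - 5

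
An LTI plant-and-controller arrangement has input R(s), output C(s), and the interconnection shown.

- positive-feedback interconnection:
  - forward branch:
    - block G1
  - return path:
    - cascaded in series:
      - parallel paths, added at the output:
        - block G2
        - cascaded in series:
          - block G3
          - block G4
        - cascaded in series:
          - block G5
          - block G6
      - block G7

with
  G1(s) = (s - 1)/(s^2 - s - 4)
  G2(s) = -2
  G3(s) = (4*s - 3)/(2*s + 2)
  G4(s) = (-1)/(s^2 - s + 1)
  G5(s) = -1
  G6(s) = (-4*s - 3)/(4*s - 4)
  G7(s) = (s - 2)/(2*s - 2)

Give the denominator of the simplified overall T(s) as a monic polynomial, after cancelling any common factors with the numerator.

The answer is s^6 - 3*s^5/2 - 43*s^4/8 + 35*s^3/4 - 21*s^2/4 - 9*s/8 + 21/4.

Reasoning:
1. cascade G3, G4, giving (3 - 4*s)/(2*s^3 + 2)
2. series reduction of G5, G6, giving (4*s + 3)/(4*s - 4)
3. combine G2, (G3*G4), (G5*G6) in parallel, giving (-4*s^4 + 11*s^3 - 8*s^2 + 10*s + 5)/(4*s^4 - 4*s^3 + 4*s - 4)
4. combine (G2+(G3*G4)+(G5*G6)), G7 in series, giving (-4*s^5 + 19*s^4 - 30*s^3 + 26*s^2 - 15*s - 10)/(8*s^5 - 16*s^4 + 8*s^3 + 8*s^2 - 16*s + 8)
5. reduce the feedback loop with forward G1 and return ((G2+(G3*G4)+(G5*G6))*G7), giving (8*s^5 - 16*s^4 + 8*s^3 + 8*s^2 - 16*s + 8)/(8*s^6 - 12*s^5 - 43*s^4 + 70*s^3 - 42*s^2 - 9*s + 42)
The result of step 5 is T(s) in lowest terms. Its denominator has leading coefficient 8; dividing the denominator through by 8 makes it monic.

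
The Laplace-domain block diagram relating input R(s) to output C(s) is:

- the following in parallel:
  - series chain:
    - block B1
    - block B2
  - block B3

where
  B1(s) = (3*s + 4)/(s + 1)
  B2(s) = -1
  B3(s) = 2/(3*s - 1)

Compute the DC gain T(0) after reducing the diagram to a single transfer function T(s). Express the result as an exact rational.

Step 1. cascade B1, B2 = (-3*s - 4)/(s + 1)
Step 2. parallel reduction of (B1*B2), B3 = (-9*s^2 - 7*s + 6)/(3*s^2 + 2*s - 1)
Step 2 gives the overall T(s). Then T(0) = 6/(-1) = -6.

Answer: -6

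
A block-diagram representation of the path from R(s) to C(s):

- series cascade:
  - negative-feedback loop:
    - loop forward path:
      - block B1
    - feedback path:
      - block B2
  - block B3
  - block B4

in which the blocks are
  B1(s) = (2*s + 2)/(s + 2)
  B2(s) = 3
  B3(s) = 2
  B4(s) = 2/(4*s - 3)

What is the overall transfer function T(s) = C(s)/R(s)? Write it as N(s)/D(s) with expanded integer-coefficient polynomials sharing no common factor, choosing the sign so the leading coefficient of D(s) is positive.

Step 1: collapse the loop (B1 forward, B2 return): (2*s + 2)/(7*s + 8)
Step 2: cascade [B1/(1+B1*B2)], B3, B4, which is the overall transfer function T(s) = C(s)/R(s) in lowest terms

Final answer: (8*s + 8)/(28*s^2 + 11*s - 24)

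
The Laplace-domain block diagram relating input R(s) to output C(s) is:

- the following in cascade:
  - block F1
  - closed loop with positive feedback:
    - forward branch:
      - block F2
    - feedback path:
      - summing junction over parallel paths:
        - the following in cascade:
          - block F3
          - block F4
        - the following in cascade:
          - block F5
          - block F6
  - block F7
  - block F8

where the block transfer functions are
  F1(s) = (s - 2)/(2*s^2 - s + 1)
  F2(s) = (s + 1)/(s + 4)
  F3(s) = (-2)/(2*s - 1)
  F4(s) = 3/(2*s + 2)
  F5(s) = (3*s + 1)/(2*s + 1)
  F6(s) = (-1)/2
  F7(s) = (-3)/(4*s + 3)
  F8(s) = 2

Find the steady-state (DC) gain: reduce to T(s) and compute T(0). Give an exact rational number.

Answer: 8/3

Working:
1. combine F3, F4 in series = (-3)/(2*s^2 + s - 1)
2. combine F5, F6 in series = (-3*s - 1)/(4*s + 2)
3. reduce the parallel group (F3*F4), (F5*F6) = (-6*s^3 - 5*s^2 - 10*s - 5)/(8*s^3 + 8*s^2 - 2*s - 2)
4. feedback reduction of F2, ((F3*F4)+(F5*F6)) = (8*s^3 + 8*s^2 - 2*s - 2)/(14*s^3 + 37*s^2 + 8*s - 3)
5. combine F1, [F2/(1-F2*((F3*F4)+(F5*F6)))], F7, F8 in series = (-48*s^4 + 48*s^3 + 108*s^2 - 12*s - 24)/(112*s^6 + 324*s^5 + 152*s^4 + 71*s^3 + 113*s^2 + 21*s - 9)
The step-5 result is T(s). Setting s = 0: T(0) = -24/(-9) = 8/3.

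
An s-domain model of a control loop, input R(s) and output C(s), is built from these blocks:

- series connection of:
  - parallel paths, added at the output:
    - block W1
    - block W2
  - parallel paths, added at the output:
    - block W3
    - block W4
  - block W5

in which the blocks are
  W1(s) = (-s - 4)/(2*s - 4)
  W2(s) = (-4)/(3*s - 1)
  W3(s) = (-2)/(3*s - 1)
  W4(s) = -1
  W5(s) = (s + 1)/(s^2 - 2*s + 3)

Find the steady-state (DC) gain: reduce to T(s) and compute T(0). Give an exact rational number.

1. reduce the parallel group W1, W2; result (-3*s^2 - 19*s + 20)/(6*s^2 - 14*s + 4)
2. sum the parallel branches W3, W4; result (-3*s - 1)/(3*s - 1)
3. combine (W1+W2), (W3+W4), W5 in series; result (9*s^4 + 69*s^3 + 19*s^2 - 61*s - 20)/(18*s^5 - 84*s^4 + 176*s^3 - 200*s^2 + 86*s - 12)
That last expression is T(s); at s = 0 only the constant terms survive, so T(0) = -20/(-12) = 5/3.

Answer: 5/3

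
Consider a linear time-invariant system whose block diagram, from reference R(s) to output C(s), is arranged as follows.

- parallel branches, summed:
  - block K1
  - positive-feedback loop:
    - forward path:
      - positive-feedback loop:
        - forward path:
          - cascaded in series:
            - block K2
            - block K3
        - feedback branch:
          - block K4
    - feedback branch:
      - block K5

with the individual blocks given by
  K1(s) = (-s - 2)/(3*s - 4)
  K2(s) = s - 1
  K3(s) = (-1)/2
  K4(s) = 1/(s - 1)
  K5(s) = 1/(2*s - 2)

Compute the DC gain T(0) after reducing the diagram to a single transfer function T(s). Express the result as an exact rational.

The answer is 11/14.

Reasoning:
1. combine K2, K3 in series = 1/2 - s/2
2. apply the feedback formula to (K2*K3), K4 = 1/3 - s/3
3. apply the feedback formula to [(K2*K3)/(1-(K2*K3)*K4)], K5 = 2/7 - 2*s/7
4. parallel reduction of K1, [[(K2*K3)/(1-(K2*K3)*K4)]/(1-[(K2*K3)/(1-(K2*K3)*K4)]*K5)] = (-6*s^2 + 7*s - 22)/(21*s - 28)
Step 4 gives the overall T(s). Then T(0) = -22/(-28) = 11/14.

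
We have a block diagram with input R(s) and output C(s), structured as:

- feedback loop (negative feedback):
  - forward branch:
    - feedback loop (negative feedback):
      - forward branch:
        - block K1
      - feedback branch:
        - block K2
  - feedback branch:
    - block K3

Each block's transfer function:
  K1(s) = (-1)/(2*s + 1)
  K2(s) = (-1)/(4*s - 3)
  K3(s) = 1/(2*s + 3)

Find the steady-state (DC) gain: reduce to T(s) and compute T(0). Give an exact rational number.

Reducing step by step:

Step 1. collapse the loop (K1 forward, K2 return) gives (3 - 4*s)/(8*s^2 - 2*s - 2)
Step 2. apply the feedback formula to [K1/(1+K1*K2)], K3 gives (-8*s^2 - 6*s + 9)/(16*s^3 + 20*s^2 - 14*s - 3)
DC gain: substitute s = 0 into T(s) from step 2: T(0) = 9/(-3) = -3.

Answer: -3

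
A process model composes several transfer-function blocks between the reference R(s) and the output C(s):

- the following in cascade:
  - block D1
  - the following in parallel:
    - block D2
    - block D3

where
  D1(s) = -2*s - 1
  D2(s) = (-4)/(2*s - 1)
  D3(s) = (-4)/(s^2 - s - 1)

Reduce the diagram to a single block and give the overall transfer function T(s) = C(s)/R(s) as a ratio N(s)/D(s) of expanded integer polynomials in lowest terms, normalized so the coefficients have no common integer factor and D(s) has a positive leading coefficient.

Step 1. parallel reduction of D2, D3 = (-4*s^2 - 4*s + 8)/(2*s^3 - 3*s^2 - s + 1)
Step 2. reduce the series chain D1, (D2+D3), which is the overall transfer function T(s) = C(s)/R(s) in lowest terms

Final answer: (8*s^3 + 12*s^2 - 12*s - 8)/(2*s^3 - 3*s^2 - s + 1)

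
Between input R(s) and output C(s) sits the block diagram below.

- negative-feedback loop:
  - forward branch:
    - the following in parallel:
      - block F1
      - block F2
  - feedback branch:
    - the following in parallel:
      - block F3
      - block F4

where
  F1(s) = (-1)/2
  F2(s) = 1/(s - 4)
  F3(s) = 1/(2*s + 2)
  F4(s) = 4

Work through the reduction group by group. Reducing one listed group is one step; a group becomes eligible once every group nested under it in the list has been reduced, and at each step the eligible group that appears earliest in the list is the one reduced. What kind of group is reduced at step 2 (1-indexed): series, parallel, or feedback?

Step 1. reduce the parallel group F1, F2
Step 2. parallel reduction of F3, F4
Step 3. feedback reduction of (F1+F2), (F3+F4)
At step 2 the group reduced is parallel.

Answer: parallel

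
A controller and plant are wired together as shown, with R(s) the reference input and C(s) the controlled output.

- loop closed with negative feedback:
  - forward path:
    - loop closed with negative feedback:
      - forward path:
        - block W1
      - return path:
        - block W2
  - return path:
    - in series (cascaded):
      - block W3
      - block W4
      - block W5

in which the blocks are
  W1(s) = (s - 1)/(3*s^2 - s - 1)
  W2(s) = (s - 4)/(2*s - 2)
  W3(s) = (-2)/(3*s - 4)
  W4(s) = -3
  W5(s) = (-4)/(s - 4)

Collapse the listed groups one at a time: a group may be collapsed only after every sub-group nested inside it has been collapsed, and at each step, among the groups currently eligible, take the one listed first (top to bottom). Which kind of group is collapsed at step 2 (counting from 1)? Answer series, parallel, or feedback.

Answer: series

Working:
[1] apply the feedback formula to W1, W2
[2] combine W3, W4, W5 in series
[3] close the feedback loop around [W1/(1+W1*W2)], (W3*W4*W5)
Step 2 collapses a series group.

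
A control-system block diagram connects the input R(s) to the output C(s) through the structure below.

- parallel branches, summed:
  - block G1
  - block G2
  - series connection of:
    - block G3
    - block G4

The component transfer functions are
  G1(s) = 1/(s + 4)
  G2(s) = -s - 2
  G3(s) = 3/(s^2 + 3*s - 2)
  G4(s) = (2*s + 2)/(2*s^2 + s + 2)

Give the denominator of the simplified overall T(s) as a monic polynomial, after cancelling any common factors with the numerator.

First reduce the diagram to T(s).

[1] cascade G3, G4, giving (6*s + 6)/(2*s^4 + 7*s^3 + s^2 + 4*s - 4)
[2] sum the parallel branches G1, G2, (G3*G4), giving (-2*s^6 - 19*s^5 - 57*s^4 - 59*s^3 - 21*s^2 + 26*s + 52)/(2*s^5 + 15*s^4 + 29*s^3 + 8*s^2 + 12*s - 16)
That last expression is T(s), already simplified. Scaling its denominator by 1/2 (the reciprocal of the leading coefficient) yields the monic denominator.

Answer: s^5 + 15*s^4/2 + 29*s^3/2 + 4*s^2 + 6*s - 8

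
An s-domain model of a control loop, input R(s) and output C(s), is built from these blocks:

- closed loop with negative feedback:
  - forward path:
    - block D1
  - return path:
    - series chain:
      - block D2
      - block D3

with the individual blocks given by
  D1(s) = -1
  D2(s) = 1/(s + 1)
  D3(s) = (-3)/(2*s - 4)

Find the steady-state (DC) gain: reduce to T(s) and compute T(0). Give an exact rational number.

Answer: -4

Working:
Step 1. reduce the series chain D2, D3 = (-3)/(2*s^2 - 2*s - 4)
Step 2. apply the feedback formula to D1, (D2*D3) = (-2*s^2 + 2*s + 4)/(2*s^2 - 2*s - 1)
DC gain: substitute s = 0 into T(s) from step 2: T(0) = 4/(-1) = -4.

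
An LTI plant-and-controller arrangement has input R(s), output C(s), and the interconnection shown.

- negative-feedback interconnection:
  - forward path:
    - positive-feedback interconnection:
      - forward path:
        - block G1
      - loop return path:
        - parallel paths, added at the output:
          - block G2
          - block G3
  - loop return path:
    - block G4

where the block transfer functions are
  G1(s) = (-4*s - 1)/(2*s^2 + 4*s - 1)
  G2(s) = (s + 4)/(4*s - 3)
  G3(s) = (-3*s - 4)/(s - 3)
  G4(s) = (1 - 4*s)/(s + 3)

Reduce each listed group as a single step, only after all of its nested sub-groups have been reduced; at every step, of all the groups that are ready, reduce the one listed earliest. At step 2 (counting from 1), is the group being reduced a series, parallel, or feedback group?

The answer is feedback.

Reasoning:
[1] sum the parallel branches G2, G3
[2] collapse the loop (G1 forward, (G2+G3) return)
[3] close the feedback loop around [G1/(1-G1*(G2+G3))], G4
At step 2 the group reduced is feedback.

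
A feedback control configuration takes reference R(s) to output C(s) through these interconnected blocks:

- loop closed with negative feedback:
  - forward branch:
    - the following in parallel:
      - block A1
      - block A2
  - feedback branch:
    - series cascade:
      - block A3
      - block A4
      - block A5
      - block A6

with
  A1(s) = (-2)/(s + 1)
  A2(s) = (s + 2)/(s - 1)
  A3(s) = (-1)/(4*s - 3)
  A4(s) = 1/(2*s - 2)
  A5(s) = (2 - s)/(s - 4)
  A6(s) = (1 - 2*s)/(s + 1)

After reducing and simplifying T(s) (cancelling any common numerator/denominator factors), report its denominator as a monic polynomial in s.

The answer is s^6 - 19*s^5/4 + 3*s^4/4 + 79*s^3/8 - 45*s^2/8 - 5*s/2 + 2.

Reasoning:
Step 1: parallel reduction of A1, A2 = (s^2 + s + 4)/(s^2 - 1)
Step 2: series reduction of A3, A4, A5, A6 = (-2*s^2 + 5*s - 2)/(8*s^4 - 38*s^3 + 16*s^2 + 38*s - 24)
Step 3: close the feedback loop around (A1+A2), (A3*A4*A5*A6) = (8*s^6 - 30*s^5 + 10*s^4 - 98*s^3 + 78*s^2 + 128*s - 96)/(8*s^6 - 38*s^5 + 6*s^4 + 79*s^3 - 45*s^2 - 20*s + 16)
The result of step 3 is T(s) in lowest terms. Its denominator has leading coefficient 8; dividing the denominator through by 8 makes it monic.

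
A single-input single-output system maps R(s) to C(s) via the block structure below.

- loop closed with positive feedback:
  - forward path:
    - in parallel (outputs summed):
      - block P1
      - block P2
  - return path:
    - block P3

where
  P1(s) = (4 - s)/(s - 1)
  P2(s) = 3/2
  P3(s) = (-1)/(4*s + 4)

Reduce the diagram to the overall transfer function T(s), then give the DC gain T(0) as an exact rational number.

(1) combine P1, P2 in parallel, giving (s + 5)/(2*s - 2)
(2) reduce the feedback loop with forward (P1+P2) and return P3, giving (4*s^2 + 24*s + 20)/(8*s^2 + s - 3)
That last expression is T(s); at s = 0 only the constant terms survive, so T(0) = 20/(-3) = -20/3.

Therefore the answer is -20/3.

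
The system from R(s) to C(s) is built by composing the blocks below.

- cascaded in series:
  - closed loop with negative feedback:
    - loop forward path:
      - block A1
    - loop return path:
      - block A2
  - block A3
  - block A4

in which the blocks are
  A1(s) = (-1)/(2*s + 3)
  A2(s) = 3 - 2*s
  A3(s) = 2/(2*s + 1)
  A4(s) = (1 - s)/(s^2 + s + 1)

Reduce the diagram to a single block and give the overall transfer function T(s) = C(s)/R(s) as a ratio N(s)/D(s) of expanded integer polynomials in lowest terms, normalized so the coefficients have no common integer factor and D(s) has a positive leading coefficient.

Reducing step by step:

Step 1: feedback reduction of A1, A2 = (-1)/(4*s)
Step 2: reduce the series chain [A1/(1+A1*A2)], A3, A4, giving the overall T(s)

Answer: (s - 1)/(4*s^4 + 6*s^3 + 6*s^2 + 2*s)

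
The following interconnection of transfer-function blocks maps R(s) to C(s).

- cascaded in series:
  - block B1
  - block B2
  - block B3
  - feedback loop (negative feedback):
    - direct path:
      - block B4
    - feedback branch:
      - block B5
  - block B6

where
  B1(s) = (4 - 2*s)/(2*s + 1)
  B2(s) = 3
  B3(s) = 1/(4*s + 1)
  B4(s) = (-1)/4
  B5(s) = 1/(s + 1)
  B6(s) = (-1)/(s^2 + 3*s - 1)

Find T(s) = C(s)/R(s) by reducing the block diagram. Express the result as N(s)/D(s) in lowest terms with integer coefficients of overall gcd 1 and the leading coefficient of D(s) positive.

Reducing step by step:

Step 1 - apply the feedback formula to B4, B5 gives (-s - 1)/(4*s + 3)
Step 2 - series reduction of B1, B2, B3, [B4/(1+B4*B5)], B6, which is the overall transfer function T(s) = C(s)/R(s) in lowest terms

Answer: (-6*s^2 + 6*s + 12)/(32*s^5 + 144*s^4 + 134*s^3 + 21*s^2 - 13*s - 3)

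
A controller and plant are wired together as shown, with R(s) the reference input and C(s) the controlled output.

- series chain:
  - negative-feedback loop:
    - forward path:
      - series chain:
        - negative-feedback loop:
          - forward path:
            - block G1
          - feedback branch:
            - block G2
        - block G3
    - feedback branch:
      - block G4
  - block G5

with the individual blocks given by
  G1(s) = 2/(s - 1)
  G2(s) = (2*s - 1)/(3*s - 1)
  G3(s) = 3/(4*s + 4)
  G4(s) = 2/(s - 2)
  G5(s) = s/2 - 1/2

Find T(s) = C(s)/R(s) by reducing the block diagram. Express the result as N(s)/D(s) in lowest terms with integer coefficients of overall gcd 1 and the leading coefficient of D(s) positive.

The answer is (9*s^3 - 30*s^2 + 27*s - 6)/(12*s^4 - 12*s^3 - 28*s^2 + 40*s - 4).

Reasoning:
Step 1: feedback reduction of G1, G2 -> (6*s - 2)/(3*s^2 - 1)
Step 2: combine [G1/(1+G1*G2)], G3 in series -> (9*s - 3)/(6*s^3 + 6*s^2 - 2*s - 2)
Step 3: collapse the loop (([G1/(1+G1*G2)]*G3) forward, G4 return) -> (9*s^2 - 21*s + 6)/(6*s^4 - 6*s^3 - 14*s^2 + 20*s - 2)
Step 4: multiply [([G1/(1+G1*G2)]*G3)/(1+([G1/(1+G1*G2)]*G3)*G4)], G5 (series); the result is T(s) itself (integer coefficients, no common factor, positive leading denominator coefficient)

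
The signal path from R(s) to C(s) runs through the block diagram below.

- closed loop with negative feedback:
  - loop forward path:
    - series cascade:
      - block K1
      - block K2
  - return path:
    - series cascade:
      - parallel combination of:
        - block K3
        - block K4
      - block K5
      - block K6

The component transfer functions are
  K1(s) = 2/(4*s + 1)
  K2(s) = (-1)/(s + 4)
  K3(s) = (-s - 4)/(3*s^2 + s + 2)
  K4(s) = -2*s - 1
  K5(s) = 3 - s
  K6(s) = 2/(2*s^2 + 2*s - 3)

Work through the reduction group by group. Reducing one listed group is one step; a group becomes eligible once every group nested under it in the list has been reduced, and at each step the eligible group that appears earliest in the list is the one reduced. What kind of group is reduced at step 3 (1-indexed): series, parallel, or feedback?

[1] multiply K1, K2 (series)
[2] reduce the parallel group K3, K4
[3] multiply (K3+K4), K5, K6 (series)
[4] feedback reduction of (K1*K2), ((K3+K4)*K5*K6)
Step 3 collapses a series group.

Answer: series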